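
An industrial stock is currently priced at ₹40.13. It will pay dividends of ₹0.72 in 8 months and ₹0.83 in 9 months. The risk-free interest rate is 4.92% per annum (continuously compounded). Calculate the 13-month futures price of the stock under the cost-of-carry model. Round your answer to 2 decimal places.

₹40.75

PV(dividends) I = 0.72·e^(−0.0492·8/12) + 0.83·e^(−0.0492·9/12)
I = 0.6968 + 0.7999 = 1.4967
F = (S − I)·e^(rT) = (40.13 − 1.4967) · e^(0.0492·13/12)
= 38.6333 · e^0.053300 = 38.6333 × 1.054746 = ₹40.75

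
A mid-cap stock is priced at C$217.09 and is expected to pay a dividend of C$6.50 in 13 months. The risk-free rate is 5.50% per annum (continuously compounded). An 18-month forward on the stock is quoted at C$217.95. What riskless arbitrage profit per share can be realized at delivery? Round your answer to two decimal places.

PV(dividends) I = 6.50·e^(−0.0550·13/12) = 6.1240
Fair forward F* = (S − I)·e^(rT) = (217.09 − 6.1240)·e^0.082500 = 210.9660 × 1.085999 = 229.1089
Market C$217.95 < fair 229.1089: forward underpriced → reverse cash-and-carry (short the stock, invest proceeds at r, pay the dividends, go long the forward).
Profit at T = |F_mkt − F*| = |217.95 − 229.1089| = C$11.16 per share

C$11.16 per share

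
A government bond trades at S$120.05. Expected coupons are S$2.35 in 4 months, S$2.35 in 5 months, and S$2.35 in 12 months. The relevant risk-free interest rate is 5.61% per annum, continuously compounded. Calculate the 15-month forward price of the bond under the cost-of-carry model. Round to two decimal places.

S$121.45

PV(coupons) I = 2.35·e^(−0.0561·4/12) + 2.35·e^(−0.0561·5/12) + 2.35·e^(−0.0561·12/12)
I = 2.3065 + 2.2957 + 2.2218 = 6.8240
F = (S − I)·e^(rT) = (120.05 − 6.8240) · e^(0.0561·15/12)
= 113.2260 · e^0.070125 = 113.2260 × 1.072642 = S$121.45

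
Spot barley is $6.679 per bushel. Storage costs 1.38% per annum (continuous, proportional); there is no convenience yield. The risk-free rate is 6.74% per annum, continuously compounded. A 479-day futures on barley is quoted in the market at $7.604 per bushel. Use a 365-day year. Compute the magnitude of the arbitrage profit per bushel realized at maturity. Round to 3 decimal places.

Fair futures: F* = S·e^(carry·T), with carry = (r + u) = 0.0674 + 0.0138 = 0.0812
F* = 6.679 · e^(0.0812 × 479/365) = 6.679 · e^0.106561 = 6.679 × 1.112446 = $7.4300
Market $7.604 > fair $7.4300: forward overpriced → cash-and-carry (buy spot, short the forward).
At maturity, profit = |F_mkt − F*| = |7.604 − 7.4300| = $0.174 per bushel

$0.174 per bushel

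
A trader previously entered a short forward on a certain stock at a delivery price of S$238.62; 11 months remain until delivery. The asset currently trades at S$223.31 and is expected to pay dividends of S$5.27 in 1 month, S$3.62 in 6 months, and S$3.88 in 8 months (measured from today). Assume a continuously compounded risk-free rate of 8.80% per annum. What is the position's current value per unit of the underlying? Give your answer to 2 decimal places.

PV(remaining dividends) I = 5.27·e^(−0.0880·1/12) + 3.62·e^(−0.0880·6/12) + 3.88·e^(−0.0880·8/12) = 12.3546
Current forward F = (S − I)·e^(rT) = (223.31 − 12.3546)·e^(0.0880·11/12) = 210.9554 × 1.084009 = 228.6776
Value (long) = (F − K)·e^(−rT) = (228.6776 − 238.62) × 0.922501 = -9.1719
Short position value = −(long value) = S$9.17

S$9.17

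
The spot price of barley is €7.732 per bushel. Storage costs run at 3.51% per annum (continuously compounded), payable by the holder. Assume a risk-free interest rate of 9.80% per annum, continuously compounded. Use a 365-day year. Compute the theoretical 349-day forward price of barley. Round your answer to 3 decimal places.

Net carry = r + u − y = 0.0980 + 0.0351 − 0.0000 = 0.1331
F = S·e^((r+u−y)T) = 7.732 · e^(0.1331 × 349/365) = 7.732 · e^0.127265
= 7.732 × 1.135718 = €8.781 per bushel

€8.781 per bushel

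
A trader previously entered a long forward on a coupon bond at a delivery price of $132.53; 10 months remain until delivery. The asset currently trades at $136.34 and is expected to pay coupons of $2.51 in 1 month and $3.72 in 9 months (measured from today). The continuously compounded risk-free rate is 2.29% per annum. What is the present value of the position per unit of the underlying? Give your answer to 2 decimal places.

PV(remaining coupons) I = 2.51·e^(−0.0229·1/12) + 3.72·e^(−0.0229·9/12) = 6.1619
Current forward F = (S − I)·e^(rT) = (136.34 − 6.1619)·e^(0.0229·10/12) = 130.1781 × 1.019267 = 132.6862
Value (long) = (F − K)·e^(−rT) = (132.6862 − 132.53) × 0.981098 = 0.1532
Value = $0.15

$0.15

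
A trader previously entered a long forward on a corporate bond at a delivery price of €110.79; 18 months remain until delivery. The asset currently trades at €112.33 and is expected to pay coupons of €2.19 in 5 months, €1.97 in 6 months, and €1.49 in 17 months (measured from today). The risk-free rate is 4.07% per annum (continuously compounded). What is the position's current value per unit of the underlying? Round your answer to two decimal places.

€2.61

PV(remaining coupons) I = 2.19·e^(−0.0407·5/12) + 1.97·e^(−0.0407·6/12) + 1.49·e^(−0.0407·17/12) = 5.4900
Current forward F = (S − I)·e^(rT) = (112.33 − 5.4900)·e^(0.0407·18/12) = 106.8400 × 1.062952 = 113.5658
Value (long) = (F − K)·e^(−rT) = (113.5658 − 110.79) × 0.940776 = 2.6114
Value = €2.61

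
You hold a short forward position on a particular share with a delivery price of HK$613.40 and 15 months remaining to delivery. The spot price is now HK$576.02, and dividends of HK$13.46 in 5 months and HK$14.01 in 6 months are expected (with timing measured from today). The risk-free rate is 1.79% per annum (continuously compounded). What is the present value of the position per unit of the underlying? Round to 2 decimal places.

PV(remaining dividends) I = 13.46·e^(−0.0179·5/12) + 14.01·e^(−0.0179·6/12) = 27.2452
Current forward F = (S − I)·e^(rT) = (576.02 − 27.2452)·e^(0.0179·15/12) = 548.7748 × 1.022627 = 561.1919
Value (long) = (F − K)·e^(−rT) = (561.1919 − 613.40) × 0.977873 = -51.0529
Short position value = −(long value) = HK$51.05

HK$51.05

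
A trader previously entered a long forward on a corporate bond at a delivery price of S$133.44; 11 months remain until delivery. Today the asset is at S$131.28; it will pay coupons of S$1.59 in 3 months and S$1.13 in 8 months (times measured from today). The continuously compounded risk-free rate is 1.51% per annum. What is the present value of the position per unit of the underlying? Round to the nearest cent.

-S$3.03

PV(remaining coupons) I = 1.59·e^(−0.0151·3/12) + 1.13·e^(−0.0151·8/12) = 2.7027
Current forward F = (S − I)·e^(rT) = (131.28 − 2.7027)·e^(0.0151·11/12) = 128.5773 × 1.013938 = 130.3694
Value (long) = (F − K)·e^(−rT) = (130.3694 − 133.44) × 0.986254 = -3.0284
Value = -S$3.03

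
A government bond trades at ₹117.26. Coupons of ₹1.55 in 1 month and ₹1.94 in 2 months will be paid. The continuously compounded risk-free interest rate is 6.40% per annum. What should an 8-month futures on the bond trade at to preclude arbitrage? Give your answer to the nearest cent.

₹118.76

PV(coupons) I = 1.55·e^(−0.0640·1/12) + 1.94·e^(−0.0640·2/12)
I = 1.5418 + 1.9194 = 3.4612
F = (S − I)·e^(rT) = (117.26 − 3.4612) · e^(0.0640·8/12)
= 113.7988 · e^0.042667 = 113.7988 × 1.043590 = ₹118.76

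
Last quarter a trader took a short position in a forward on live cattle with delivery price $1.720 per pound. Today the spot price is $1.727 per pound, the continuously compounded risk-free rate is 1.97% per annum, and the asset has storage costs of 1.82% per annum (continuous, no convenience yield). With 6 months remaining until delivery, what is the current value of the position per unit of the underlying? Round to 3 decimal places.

Current fair forward for the remaining 6 months: F = S·e^((r + u)·T), (r + u) = 0.0197 + 0.0182 = 0.0379
F = 1.727 · e^(0.0379 × 6/12) = 1.727 × 1.019131 = 1.7600
Value of long forward = (F − K)·e^(−rT) = (1.7600 − 1.720) · e^(−0.0197·6/12)
= 0.0400 × 0.990198 = 0.040
Short position value = −(long value) = -$0.040

-$0.040 per pound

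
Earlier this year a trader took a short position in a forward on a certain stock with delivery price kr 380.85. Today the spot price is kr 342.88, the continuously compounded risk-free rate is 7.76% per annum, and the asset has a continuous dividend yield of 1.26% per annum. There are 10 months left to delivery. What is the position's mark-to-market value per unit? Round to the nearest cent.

Current fair forward for the remaining 10 months: F = S·e^((r − q)·T), (r − q) = 0.0776 − 0.0126 = 0.0650
F = 342.88 · e^(0.0650 × 10/12) = 342.88 × 1.055661 = 361.9650
Value of long forward = (F − K)·e^(−rT) = (361.9650 − 380.85) · e^(−0.0776·10/12)
= -18.8850 × 0.937380 = -17.70
Short position value = −(long value) = kr 17.70

kr 17.70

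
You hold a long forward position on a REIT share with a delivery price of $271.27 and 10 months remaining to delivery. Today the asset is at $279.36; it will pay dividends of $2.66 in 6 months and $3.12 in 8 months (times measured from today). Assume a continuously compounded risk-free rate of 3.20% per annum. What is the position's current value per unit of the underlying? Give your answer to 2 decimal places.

PV(remaining dividends) I = 2.66·e^(−0.0320·6/12) + 3.12·e^(−0.0320·8/12) = 5.6719
Current forward F = (S − I)·e^(rT) = (279.36 − 5.6719)·e^(0.0320·10/12) = 273.6881 × 1.027025 = 281.0845
Value (long) = (F − K)·e^(−rT) = (281.0845 − 271.27) × 0.973686 = 9.5562
Value = $9.56

$9.56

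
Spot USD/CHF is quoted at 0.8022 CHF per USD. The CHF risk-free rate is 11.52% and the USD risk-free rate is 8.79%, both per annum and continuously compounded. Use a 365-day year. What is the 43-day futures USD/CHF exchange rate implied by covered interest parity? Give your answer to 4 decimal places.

0.8048

F = S·e^((r_CHF − r_USD)T) = 0.8022 · e^((0.1152 − 0.0879) × 43/365)
= 0.8022 · e^0.003216 = 0.8022 × 1.003221
F = 0.8048 CHF per USD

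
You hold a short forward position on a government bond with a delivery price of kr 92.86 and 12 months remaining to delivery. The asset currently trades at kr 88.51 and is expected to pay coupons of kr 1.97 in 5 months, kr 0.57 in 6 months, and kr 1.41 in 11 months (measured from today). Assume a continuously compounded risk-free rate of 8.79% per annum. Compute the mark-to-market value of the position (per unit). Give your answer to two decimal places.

kr 0.28

PV(remaining coupons) I = 1.97·e^(−0.0879·5/12) + 0.57·e^(−0.0879·6/12) + 1.41·e^(−0.0879·11/12) = 3.7455
Current forward F = (S − I)·e^(rT) = (88.51 − 3.7455)·e^(0.0879·12/12) = 84.7645 × 1.091879 = 92.5526
Value (long) = (F − K)·e^(−rT) = (92.5526 − 92.86) × 0.915852 = -0.2815
Short position value = −(long value) = kr 0.28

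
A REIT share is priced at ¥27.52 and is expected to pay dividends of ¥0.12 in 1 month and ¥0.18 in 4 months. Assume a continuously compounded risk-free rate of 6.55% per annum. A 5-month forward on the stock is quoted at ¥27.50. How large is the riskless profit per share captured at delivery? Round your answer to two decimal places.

¥0.48 per share

PV(dividends) I = 0.12·e^(−0.0655·1/12) + 0.18·e^(−0.0655·4/12) = 0.2955
Fair forward F* = (S − I)·e^(rT) = (27.52 − 0.2955)·e^0.027292 = 27.2245 × 1.027668 = 27.9777
Market ¥27.50 < fair 27.9777: forward underpriced → reverse cash-and-carry (short the stock, invest proceeds at r, pay the dividends, go long the forward).
Profit at T = |F_mkt − F*| = |27.50 − 27.9777| = ¥0.48 per share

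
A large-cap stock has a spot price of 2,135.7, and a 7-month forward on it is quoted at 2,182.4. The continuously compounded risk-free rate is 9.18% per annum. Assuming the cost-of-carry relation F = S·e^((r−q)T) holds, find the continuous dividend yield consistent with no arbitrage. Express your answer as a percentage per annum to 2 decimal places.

5.47%

From F = S·e^((r−q)T): (r − q) = ln(F/S)/T
ln(2182.4/2135.7) = ln(1.021866) = 0.021630
(r − q) = 0.021630 / (7/12) = 0.037080
q = r − ln(F/S)/T = 0.0918 − 0.037080 = 0.054720
q = 5.47%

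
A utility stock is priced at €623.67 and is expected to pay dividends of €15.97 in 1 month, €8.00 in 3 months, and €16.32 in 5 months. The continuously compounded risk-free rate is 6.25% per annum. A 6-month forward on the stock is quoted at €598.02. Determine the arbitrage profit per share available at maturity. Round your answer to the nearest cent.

PV(dividends) I = 15.97·e^(−0.0625·1/12) + 8.00·e^(−0.0625·3/12) + 16.32·e^(−0.0625·5/12) = 39.6635
Fair forward F* = (S − I)·e^(rT) = (623.67 − 39.6635)·e^0.031250 = 584.0065 × 1.031743 = 602.5446
Market €598.02 < fair 602.5446: forward underpriced → reverse cash-and-carry (short the stock, invest proceeds at r, pay the dividends, go long the forward).
Profit at T = |F_mkt − F*| = |598.02 − 602.5446| = €4.52 per share

€4.52 per share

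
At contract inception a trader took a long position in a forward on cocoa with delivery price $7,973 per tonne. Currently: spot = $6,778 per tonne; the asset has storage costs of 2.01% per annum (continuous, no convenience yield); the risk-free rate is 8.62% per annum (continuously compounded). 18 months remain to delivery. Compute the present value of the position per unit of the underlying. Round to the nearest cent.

-$20.49 per tonne

Current fair forward for the remaining 18 months: F = S·e^((r + u)·T), (r + u) = 0.0862 + 0.0201 = 0.1063
F = 6778 · e^(0.1063 × 18/12) = 6778 × 1.17286562 = 7949.6832
Value of long forward = (F − K)·e^(−rT) = (7949.6832 − 7973) · e^(−0.0862·18/12)
= -23.3168 × 0.87871031 = -20.49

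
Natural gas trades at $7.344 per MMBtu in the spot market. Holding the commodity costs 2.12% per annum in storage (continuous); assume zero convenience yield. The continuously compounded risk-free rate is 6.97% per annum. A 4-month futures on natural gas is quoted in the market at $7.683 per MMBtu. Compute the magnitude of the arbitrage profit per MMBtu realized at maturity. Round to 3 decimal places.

$0.113 per MMBtu

Fair futures: F* = S·e^(carry·T), with carry = (r + u) = 0.0697 + 0.0212 = 0.0909
F* = 7.344 · e^(0.0909 × 4/12) = 7.344 · e^0.030300 = 7.344 × 1.030764 = $7.5699
Market $7.683 > fair $7.5699: forward overpriced → cash-and-carry (buy spot, short the forward).
At maturity, profit = |F_mkt − F*| = |7.683 − 7.5699| = $0.113 per MMBtu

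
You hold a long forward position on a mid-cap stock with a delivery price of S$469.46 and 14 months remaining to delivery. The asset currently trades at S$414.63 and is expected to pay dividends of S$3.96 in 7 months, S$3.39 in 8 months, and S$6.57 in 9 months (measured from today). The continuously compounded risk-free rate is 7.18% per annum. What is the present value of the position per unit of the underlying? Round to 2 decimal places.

PV(remaining dividends) I = 3.96·e^(−0.0718·7/12) + 3.39·e^(−0.0718·8/12) + 6.57·e^(−0.0718·9/12) = 13.2547
Current forward F = (S − I)·e^(rT) = (414.63 − 13.2547)·e^(0.0718·14/12) = 401.3753 × 1.087375 = 436.4455
Value (long) = (F − K)·e^(−rT) = (436.4455 − 469.46) × 0.919646 = -30.3617
Value = -S$30.36

-S$30.36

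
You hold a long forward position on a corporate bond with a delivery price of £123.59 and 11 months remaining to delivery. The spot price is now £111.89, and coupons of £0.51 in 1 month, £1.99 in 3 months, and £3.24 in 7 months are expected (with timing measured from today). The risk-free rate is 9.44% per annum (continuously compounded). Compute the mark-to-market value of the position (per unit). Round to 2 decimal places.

PV(remaining coupons) I = 0.51·e^(−0.0944·1/12) + 1.99·e^(−0.0944·3/12) + 3.24·e^(−0.0944·7/12) = 5.5160
Current forward F = (S − I)·e^(rT) = (111.89 − 5.5160)·e^(0.0944·11/12) = 106.3740 × 1.090388 = 115.9889
Value (long) = (F − K)·e^(−rT) = (115.9889 − 123.59) × 0.917105 = -6.9710
Value = -£6.97

-£6.97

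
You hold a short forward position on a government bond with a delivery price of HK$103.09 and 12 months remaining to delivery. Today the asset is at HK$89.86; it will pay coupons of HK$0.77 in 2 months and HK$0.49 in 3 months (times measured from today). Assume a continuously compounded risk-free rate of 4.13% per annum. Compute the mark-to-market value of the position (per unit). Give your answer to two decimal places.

HK$10.31

PV(remaining coupons) I = 0.77·e^(−0.0413·2/12) + 0.49·e^(−0.0413·3/12) = 1.2497
Current forward F = (S − I)·e^(rT) = (89.86 − 1.2497)·e^(0.0413·12/12) = 88.6103 × 1.042165 = 92.3466
Value (long) = (F − K)·e^(−rT) = (92.3466 − 103.09) × 0.959541 = -10.3087
Short position value = −(long value) = HK$10.31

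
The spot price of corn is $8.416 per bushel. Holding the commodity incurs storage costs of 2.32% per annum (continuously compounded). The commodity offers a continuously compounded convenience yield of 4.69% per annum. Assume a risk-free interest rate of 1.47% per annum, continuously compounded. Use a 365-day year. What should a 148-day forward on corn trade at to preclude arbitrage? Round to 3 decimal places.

$8.385 per bushel

Net carry = r + u − y = 0.0147 + 0.0232 − 0.0469 = -0.0090
F = S·e^((r+u−y)T) = 8.416 · e^(-0.0090 × 148/365) = 8.416 · e^-0.003649
= 8.416 × 0.996358 = $8.385 per bushel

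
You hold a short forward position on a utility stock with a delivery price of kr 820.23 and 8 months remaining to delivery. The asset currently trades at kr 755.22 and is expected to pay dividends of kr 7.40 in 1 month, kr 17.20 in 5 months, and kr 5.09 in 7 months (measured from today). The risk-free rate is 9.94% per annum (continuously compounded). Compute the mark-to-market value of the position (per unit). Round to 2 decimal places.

kr 41.06

PV(remaining dividends) I = 7.40·e^(−0.0994·1/12) + 17.20·e^(−0.0994·5/12) + 5.09·e^(−0.0994·7/12) = 28.6444
Current forward F = (S − I)·e^(rT) = (755.22 − 28.6444)·e^(0.0994·8/12) = 726.5756 × 1.068512 = 776.3547
Value (long) = (F − K)·e^(−rT) = (776.3547 − 820.23) × 0.935881 = -41.0621
Short position value = −(long value) = kr 41.06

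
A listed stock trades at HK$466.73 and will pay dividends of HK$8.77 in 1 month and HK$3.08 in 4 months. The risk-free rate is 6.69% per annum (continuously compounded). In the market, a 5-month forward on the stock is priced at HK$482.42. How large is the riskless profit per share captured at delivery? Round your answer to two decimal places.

PV(dividends) I = 8.77·e^(−0.0669·1/12) + 3.08·e^(−0.0669·4/12) = 11.7333
Fair forward F* = (S − I)·e^(rT) = (466.73 − 11.7333)·e^0.027875 = 454.9967 × 1.028267 = 467.8581
Market HK$482.42 > fair 467.8581: forward overpriced → cash-and-carry (borrow at r, buy the stock and collect the dividends, short the forward).
Profit at T = |F_mkt − F*| = |482.42 − 467.8581| = HK$14.56 per share

HK$14.56 per share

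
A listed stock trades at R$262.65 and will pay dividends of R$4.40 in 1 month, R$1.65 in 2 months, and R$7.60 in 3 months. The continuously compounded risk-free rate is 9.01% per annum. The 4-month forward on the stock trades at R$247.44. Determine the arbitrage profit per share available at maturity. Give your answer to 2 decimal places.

PV(dividends) I = 4.40·e^(−0.0901·1/12) + 1.65·e^(−0.0901·2/12) + 7.60·e^(−0.0901·3/12) = 13.4232
Fair forward F* = (S − I)·e^(rT) = (262.65 − 13.4232)·e^0.030033 = 249.2268 × 1.030489 = 256.8255
Market R$247.44 < fair 256.8255: forward underpriced → reverse cash-and-carry (short the stock, invest proceeds at r, pay the dividends, go long the forward).
Profit at T = |F_mkt − F*| = |247.44 − 256.8255| = R$9.39 per share

R$9.39 per share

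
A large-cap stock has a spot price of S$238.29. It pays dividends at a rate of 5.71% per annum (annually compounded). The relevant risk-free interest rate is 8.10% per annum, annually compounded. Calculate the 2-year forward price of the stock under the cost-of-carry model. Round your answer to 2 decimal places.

S$249.19

F = S · (1+r)^T / (1+q)^T
= 238.29 × 1.168561 / 1.117460 = 238.29 × 1.045730
F = S$249.19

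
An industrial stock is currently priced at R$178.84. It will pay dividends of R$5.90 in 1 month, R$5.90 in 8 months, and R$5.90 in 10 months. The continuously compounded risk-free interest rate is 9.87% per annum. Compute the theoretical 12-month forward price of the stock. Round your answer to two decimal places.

R$178.84

PV(dividends) I = 5.90·e^(−0.0987·1/12) + 5.90·e^(−0.0987·8/12) + 5.90·e^(−0.0987·10/12)
I = 5.8517 + 5.5243 + 5.4341 = 16.8101
F = (S − I)·e^(rT) = (178.84 − 16.8101) · e^(0.0987·12/12)
= 162.0299 · e^0.098700 = 162.0299 × 1.103735 = R$178.84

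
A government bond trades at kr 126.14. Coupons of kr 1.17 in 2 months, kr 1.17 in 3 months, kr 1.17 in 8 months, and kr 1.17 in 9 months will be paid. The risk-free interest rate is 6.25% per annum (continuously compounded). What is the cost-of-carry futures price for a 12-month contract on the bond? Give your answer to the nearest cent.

kr 129.43

PV(coupons) I = 1.17·e^(−0.0625·2/12) + 1.17·e^(−0.0625·3/12) + 1.17·e^(−0.0625·8/12) + 1.17·e^(−0.0625·9/12)
I = 1.1579 + 1.1519 + 1.1223 + 1.1164 = 4.5485
F = (S − I)·e^(rT) = (126.14 − 4.5485) · e^(0.0625·12/12)
= 121.5915 · e^0.062500 = 121.5915 × 1.064494 = kr 129.43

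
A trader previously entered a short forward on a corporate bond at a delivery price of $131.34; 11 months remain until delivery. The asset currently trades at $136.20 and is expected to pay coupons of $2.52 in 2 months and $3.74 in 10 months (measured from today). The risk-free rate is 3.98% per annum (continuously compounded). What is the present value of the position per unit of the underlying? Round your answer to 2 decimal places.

PV(remaining coupons) I = 2.52·e^(−0.0398·2/12) + 3.74·e^(−0.0398·10/12) = 6.1213
Current forward F = (S − I)·e^(rT) = (136.20 − 6.1213)·e^(0.0398·11/12) = 130.0787 × 1.037157 = 134.9120
Value (long) = (F − K)·e^(−rT) = (134.9120 − 131.34) × 0.964174 = 3.4440
Short position value = −(long value) = -$3.44

-$3.44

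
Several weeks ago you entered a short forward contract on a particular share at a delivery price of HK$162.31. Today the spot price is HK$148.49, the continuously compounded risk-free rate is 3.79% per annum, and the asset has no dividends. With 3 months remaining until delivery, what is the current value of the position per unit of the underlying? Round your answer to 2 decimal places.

HK$12.29

Current fair forward for the remaining 3 months: F = S·e^(r·T), r = 0.0379
F = 148.49 · e^(0.0379 × 3/12) = 148.49 × 1.009520 = 149.9036
Value of long forward = (F − K)·e^(−rT) = (149.9036 − 162.31) · e^(−0.0379·3/12)
= -12.4064 × 0.990570 = -12.29
Short position value = −(long value) = HK$12.29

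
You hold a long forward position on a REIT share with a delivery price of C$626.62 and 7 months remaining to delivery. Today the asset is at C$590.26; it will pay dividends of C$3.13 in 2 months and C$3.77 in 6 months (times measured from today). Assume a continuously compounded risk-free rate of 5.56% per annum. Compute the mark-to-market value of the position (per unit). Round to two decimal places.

-C$23.13

PV(remaining dividends) I = 3.13·e^(−0.0556·2/12) + 3.77·e^(−0.0556·6/12) = 6.7678
Current forward F = (S − I)·e^(rT) = (590.26 − 6.7678)·e^(0.0556·7/12) = 583.4922 × 1.032965 = 602.7270
Value (long) = (F − K)·e^(−rT) = (602.7270 − 626.62) × 0.968087 = -23.1305
Value = -C$23.13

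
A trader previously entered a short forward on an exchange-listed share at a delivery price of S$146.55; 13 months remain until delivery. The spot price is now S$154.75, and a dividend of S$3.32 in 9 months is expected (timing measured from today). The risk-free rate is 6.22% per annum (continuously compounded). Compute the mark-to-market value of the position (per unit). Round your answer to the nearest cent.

PV(remaining dividends) I = 3.32·e^(−0.0622·9/12) = 3.1687
Current forward F = (S − I)·e^(rT) = (154.75 − 3.1687)·e^(0.0622·13/12) = 151.5813 × 1.069705 = 162.1473
Value (long) = (F − K)·e^(−rT) = (162.1473 − 146.55) × 0.934837 = 14.5809
Short position value = −(long value) = -S$14.58

-S$14.58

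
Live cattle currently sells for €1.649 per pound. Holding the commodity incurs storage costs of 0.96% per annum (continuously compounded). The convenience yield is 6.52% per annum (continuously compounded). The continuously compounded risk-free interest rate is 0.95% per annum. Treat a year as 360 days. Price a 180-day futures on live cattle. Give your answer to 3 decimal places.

€1.611 per pound

Net carry = r + u − y = 0.0095 + 0.0096 − 0.0652 = -0.0461
F = S·e^((r+u−y)T) = 1.649 · e^(-0.0461 × 180/360) = 1.649 · e^-0.023050
= 1.649 × 0.977214 = €1.611 per pound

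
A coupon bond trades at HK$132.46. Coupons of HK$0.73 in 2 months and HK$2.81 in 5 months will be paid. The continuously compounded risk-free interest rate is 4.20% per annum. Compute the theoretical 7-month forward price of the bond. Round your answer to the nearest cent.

HK$132.17

PV(coupons) I = 0.73·e^(−0.0420·2/12) + 2.81·e^(−0.0420·5/12)
I = 0.7249 + 2.7613 = 3.4862
F = (S − I)·e^(rT) = (132.46 − 3.4862) · e^(0.0420·7/12)
= 128.9738 · e^0.024500 = 128.9738 × 1.024803 = HK$132.17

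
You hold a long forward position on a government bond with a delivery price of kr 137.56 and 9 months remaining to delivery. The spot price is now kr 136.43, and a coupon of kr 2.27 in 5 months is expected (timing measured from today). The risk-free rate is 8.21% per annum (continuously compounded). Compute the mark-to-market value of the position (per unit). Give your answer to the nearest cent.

PV(remaining coupons) I = 2.27·e^(−0.0821·5/12) = 2.1937
Current forward F = (S − I)·e^(rT) = (136.43 − 2.1937)·e^(0.0821·9/12) = 134.2363 × 1.063510 = 142.7616
Value (long) = (F − K)·e^(−rT) = (142.7616 − 137.56) × 0.940282 = 4.8910
Value = kr 4.89

kr 4.89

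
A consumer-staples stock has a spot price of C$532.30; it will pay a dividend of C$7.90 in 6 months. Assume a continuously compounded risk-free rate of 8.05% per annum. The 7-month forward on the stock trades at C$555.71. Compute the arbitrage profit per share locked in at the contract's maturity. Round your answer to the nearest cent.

C$5.77 per share

PV(dividends) I = 7.90·e^(−0.0805·6/12) = 7.5883
Fair forward F* = (S − I)·e^(rT) = (532.30 − 7.5883)·e^0.046958 = 524.7117 × 1.048078 = 549.9388
Market C$555.71 > fair 549.9388: forward overpriced → cash-and-carry (borrow at r, buy the stock and collect the dividends, short the forward).
Profit at T = |F_mkt − F*| = |555.71 − 549.9388| = C$5.77 per share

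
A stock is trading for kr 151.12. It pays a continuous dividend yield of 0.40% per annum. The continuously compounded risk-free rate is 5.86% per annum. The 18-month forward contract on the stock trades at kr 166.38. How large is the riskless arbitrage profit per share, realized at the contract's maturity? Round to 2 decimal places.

kr 2.36 per share

Fair forward: F* = S·e^(carry·T), with carry = (r − q) = 0.0586 − 0.0040 = 0.0546
F* = 151.12 · e^(0.0546 × 18/12) = 151.12 · e^0.081900 = 151.12 × 1.085347 = kr 164.0176
Market kr 166.38 > fair kr 164.0176: forward overpriced → cash-and-carry (buy spot, short the forward).
At maturity, profit = |F_mkt − F*| = |166.38 − 164.0176| = kr 2.36 per share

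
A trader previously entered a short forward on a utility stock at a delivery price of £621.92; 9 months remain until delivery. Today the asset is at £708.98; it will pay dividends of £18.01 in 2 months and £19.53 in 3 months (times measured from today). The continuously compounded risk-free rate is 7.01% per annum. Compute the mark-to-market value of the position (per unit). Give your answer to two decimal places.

-£81.92

PV(remaining dividends) I = 18.01·e^(−0.0701·2/12) + 19.53·e^(−0.0701·3/12) = 36.9915
Current forward F = (S − I)·e^(rT) = (708.98 − 36.9915)·e^(0.0701·9/12) = 671.9885 × 1.053982 = 708.2638
Value (long) = (F − K)·e^(−rT) = (708.2638 − 621.92) × 0.948783 = 81.9215
Short position value = −(long value) = -£81.92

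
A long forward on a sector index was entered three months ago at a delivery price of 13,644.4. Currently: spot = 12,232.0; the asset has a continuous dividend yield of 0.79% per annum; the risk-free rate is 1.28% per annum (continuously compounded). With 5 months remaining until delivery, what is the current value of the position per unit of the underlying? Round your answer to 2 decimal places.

Current fair forward for the remaining 5 months: F = S·e^((r − q)·T), (r − q) = 0.0128 − 0.0079 = 0.0049
F = 12232.0 · e^(0.0049 × 5/12) = 12232.0 × 1.00204375 = 12256.9991
Value of long forward = (F − K)·e^(−rT) = (12256.9991 − 13644.4) · e^(−0.0128·5/12)
= -1387.4009 × 0.99468086 = -1380.02

-1380.02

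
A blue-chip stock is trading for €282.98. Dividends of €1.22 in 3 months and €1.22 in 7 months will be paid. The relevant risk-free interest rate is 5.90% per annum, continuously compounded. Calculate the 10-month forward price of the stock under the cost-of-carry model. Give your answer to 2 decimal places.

€294.74

PV(dividends) I = 1.22·e^(−0.0590·3/12) + 1.22·e^(−0.0590·7/12)
I = 1.2021 + 1.1787 = 2.3808
F = (S − I)·e^(rT) = (282.98 − 2.3808) · e^(0.0590·10/12)
= 280.5992 · e^0.049167 = 280.5992 × 1.050396 = €294.74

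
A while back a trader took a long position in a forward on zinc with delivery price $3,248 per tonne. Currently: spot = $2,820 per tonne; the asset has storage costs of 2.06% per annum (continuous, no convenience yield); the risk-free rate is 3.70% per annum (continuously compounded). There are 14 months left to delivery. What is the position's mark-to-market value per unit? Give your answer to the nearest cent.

Current fair forward for the remaining 14 months: F = S·e^((r + u)·T), (r + u) = 0.0370 + 0.0206 = 0.0576
F = 2820 · e^(0.0576 × 14/12) = 2820 × 1.06950936 = 3016.0164
Value of long forward = (F − K)·e^(−rT) = (3016.0164 − 3248) · e^(−0.0370·14/12)
= -231.9836 × 0.95775175 = -222.18

-$222.18 per tonne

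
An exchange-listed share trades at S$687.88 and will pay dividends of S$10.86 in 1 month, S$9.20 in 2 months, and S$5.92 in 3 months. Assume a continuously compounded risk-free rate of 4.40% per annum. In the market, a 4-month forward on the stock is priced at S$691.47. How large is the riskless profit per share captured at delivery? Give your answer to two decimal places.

PV(dividends) I = 10.86·e^(−0.0440·1/12) + 9.20·e^(−0.0440·2/12) + 5.92·e^(−0.0440·3/12) = 25.8083
Fair forward F* = (S − I)·e^(rT) = (687.88 − 25.8083)·e^0.014667 = 662.0717 × 1.014775 = 671.8538
Market S$691.47 > fair 671.8538: forward overpriced → cash-and-carry (borrow at r, buy the stock and collect the dividends, short the forward).
Profit at T = |F_mkt − F*| = |691.47 − 671.8538| = S$19.62 per share

S$19.62 per share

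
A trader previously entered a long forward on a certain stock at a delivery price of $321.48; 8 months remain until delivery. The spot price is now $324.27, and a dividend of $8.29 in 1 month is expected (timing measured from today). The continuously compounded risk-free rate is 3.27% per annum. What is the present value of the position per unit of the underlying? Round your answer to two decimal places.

$1.45

PV(remaining dividends) I = 8.29·e^(−0.0327·1/12) = 8.2674
Current forward F = (S − I)·e^(rT) = (324.27 − 8.2674)·e^(0.0327·8/12) = 316.0026 × 1.022039 = 322.9670
Value (long) = (F − K)·e^(−rT) = (322.9670 − 321.48) × 0.978436 = 1.4549
Value = $1.45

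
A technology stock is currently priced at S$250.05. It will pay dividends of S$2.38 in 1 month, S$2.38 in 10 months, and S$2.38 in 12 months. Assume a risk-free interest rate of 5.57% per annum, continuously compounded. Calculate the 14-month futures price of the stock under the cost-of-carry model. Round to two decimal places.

S$259.48

PV(dividends) I = 2.38·e^(−0.0557·1/12) + 2.38·e^(−0.0557·10/12) + 2.38·e^(−0.0557·12/12)
I = 2.3690 + 2.2721 + 2.2511 = 6.8922
F = (S − I)·e^(rT) = (250.05 − 6.8922) · e^(0.0557·14/12)
= 243.1578 · e^0.064983 = 243.1578 × 1.067141 = S$259.48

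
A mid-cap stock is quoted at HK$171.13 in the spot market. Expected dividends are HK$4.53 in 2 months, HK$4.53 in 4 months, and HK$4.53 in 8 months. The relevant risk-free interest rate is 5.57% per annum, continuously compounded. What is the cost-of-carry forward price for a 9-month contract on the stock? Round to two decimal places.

HK$164.56

PV(dividends) I = 4.53·e^(−0.0557·2/12) + 4.53·e^(−0.0557·4/12) + 4.53·e^(−0.0557·8/12)
I = 4.4881 + 4.4467 + 4.3649 = 13.2997
F = (S − I)·e^(rT) = (171.13 − 13.2997) · e^(0.0557·9/12)
= 157.8303 · e^0.041775 = 157.8303 × 1.042660 = HK$164.56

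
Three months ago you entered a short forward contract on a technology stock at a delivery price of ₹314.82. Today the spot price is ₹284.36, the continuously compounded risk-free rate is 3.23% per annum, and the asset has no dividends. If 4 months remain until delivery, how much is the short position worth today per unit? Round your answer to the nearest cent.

Current fair forward for the remaining 4 months: F = S·e^(r·T), r = 0.0323
F = 284.36 · e^(0.0323 × 4/12) = 284.36 × 1.010825 = 287.4382
Value of long forward = (F − K)·e^(−rT) = (287.4382 − 314.82) · e^(−0.0323·4/12)
= -27.3818 × 0.989291 = -27.09
Short position value = −(long value) = ₹27.09

₹27.09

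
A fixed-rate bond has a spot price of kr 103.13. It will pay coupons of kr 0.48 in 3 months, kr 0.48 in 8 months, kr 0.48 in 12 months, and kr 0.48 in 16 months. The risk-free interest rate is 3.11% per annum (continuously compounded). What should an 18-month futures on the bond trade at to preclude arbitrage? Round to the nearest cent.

kr 106.09

PV(coupons) I = 0.48·e^(−0.0311·3/12) + 0.48·e^(−0.0311·8/12) + 0.48·e^(−0.0311·12/12) + 0.48·e^(−0.0311·16/12)
I = 0.4763 + 0.4702 + 0.4653 + 0.4605 = 1.8723
F = (S − I)·e^(rT) = (103.13 − 1.8723) · e^(0.0311·18/12)
= 101.2577 · e^0.046650 = 101.2577 × 1.047755 = kr 106.09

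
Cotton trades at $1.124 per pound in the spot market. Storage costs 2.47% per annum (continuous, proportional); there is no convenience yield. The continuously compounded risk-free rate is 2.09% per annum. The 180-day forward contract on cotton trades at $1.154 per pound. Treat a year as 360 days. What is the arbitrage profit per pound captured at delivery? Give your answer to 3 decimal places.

Fair forward: F* = S·e^(carry·T), with carry = (r + u) = 0.0209 + 0.0247 = 0.0456
F* = 1.124 · e^(0.0456 × 180/360) = 1.124 · e^0.022800 = 1.124 × 1.023062 = $1.1499
Market $1.154 > fair $1.1499: forward overpriced → cash-and-carry (buy spot, short the forward).
At maturity, profit = |F_mkt − F*| = |1.154 − 1.1499| = $0.004 per pound

$0.004 per pound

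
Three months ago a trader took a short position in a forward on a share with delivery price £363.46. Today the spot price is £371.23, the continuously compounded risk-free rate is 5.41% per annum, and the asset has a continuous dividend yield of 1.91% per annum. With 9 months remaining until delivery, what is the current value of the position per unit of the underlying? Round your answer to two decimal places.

-£16.94

Current fair forward for the remaining 9 months: F = S·e^((r − q)·T), (r − q) = 0.0541 − 0.0191 = 0.0350
F = 371.23 · e^(0.0350 × 9/12) = 371.23 × 1.026598 = 381.1040
Value of long forward = (F − K)·e^(−rT) = (381.1040 − 363.46) · e^(−0.0541·9/12)
= 17.6440 × 0.960237 = 16.94
Short position value = −(long value) = -£16.94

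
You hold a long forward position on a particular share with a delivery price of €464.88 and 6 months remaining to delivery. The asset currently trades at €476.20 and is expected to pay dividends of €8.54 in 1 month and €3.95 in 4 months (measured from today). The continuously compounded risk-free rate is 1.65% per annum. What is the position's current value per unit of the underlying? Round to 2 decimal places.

€2.68

PV(remaining dividends) I = 8.54·e^(−0.0165·1/12) + 3.95·e^(−0.0165·4/12) = 12.4566
Current forward F = (S − I)·e^(rT) = (476.20 − 12.4566)·e^(0.0165·6/12) = 463.7434 × 1.008284 = 467.5851
Value (long) = (F − K)·e^(−rT) = (467.5851 − 464.88) × 0.991784 = 2.6829
Value = €2.68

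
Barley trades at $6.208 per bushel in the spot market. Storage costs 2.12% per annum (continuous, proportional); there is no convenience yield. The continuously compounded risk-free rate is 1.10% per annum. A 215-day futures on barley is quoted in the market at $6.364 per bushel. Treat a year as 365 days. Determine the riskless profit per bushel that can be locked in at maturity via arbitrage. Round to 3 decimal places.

$0.037 per bushel

Fair futures: F* = S·e^(carry·T), with carry = (r + u) = 0.0110 + 0.0212 = 0.0322
F* = 6.208 · e^(0.0322 × 215/365) = 6.208 · e^0.018967 = 6.208 × 1.019148 = $6.3269
Market $6.364 > fair $6.3269: forward overpriced → cash-and-carry (buy spot, short the forward).
At maturity, profit = |F_mkt − F*| = |6.364 − 6.3269| = $0.037 per bushel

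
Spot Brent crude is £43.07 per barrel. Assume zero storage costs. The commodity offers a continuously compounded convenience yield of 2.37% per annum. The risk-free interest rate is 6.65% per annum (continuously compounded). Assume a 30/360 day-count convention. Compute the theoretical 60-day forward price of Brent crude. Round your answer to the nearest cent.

£43.38 per barrel

Net carry = r + u − y = 0.0665 + 0.0000 − 0.0237 = 0.0428
F = S·e^((r+u−y)T) = 43.07 · e^(0.0428 × 60/360) = 43.07 · e^0.007133
= 43.07 × 1.007159 = £43.38 per barrel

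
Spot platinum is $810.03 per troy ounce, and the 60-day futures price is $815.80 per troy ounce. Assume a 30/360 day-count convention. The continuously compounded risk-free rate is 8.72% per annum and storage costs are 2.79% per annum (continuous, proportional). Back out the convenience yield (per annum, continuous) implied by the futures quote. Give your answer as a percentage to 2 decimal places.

F = S·e^((r+u−y)T) ⇒ (r+u−y) = ln(F/S)/T
ln(815.80/810.03) = 0.007098; /T ⇒ 0.042588
y = r + u − ln(F/S)/T = 0.0872 + 0.0279 − 0.042588 = 0.072512
y = 7.25%

7.25%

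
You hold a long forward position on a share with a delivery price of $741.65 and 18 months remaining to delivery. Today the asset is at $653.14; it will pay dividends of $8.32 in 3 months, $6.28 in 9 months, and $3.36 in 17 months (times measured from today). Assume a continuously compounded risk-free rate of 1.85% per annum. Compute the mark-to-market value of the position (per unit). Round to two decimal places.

PV(remaining dividends) I = 8.32·e^(−0.0185·3/12) + 6.28·e^(−0.0185·9/12) + 3.36·e^(−0.0185·17/12) = 17.7482
Current forward F = (S − I)·e^(rT) = (653.14 − 17.7482)·e^(0.0185·18/12) = 635.3918 × 1.028139 = 653.2711
Value (long) = (F − K)·e^(−rT) = (653.2711 − 741.65) × 0.972631 = -85.9601
Value = -$85.96

-$85.96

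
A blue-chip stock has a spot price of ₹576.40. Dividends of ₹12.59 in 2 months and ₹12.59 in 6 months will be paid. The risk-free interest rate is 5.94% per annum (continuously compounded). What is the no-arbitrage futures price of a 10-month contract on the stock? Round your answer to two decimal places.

₹579.71

PV(dividends) I = 12.59·e^(−0.0594·2/12) + 12.59·e^(−0.0594·6/12)
I = 12.4660 + 12.2216 = 24.6876
F = (S − I)·e^(rT) = (576.40 − 24.6876) · e^(0.0594·10/12)
= 551.7124 · e^0.049500 = 551.7124 × 1.050746 = ₹579.71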